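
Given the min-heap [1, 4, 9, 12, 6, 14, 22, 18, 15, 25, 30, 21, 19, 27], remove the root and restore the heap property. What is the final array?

remove root 1; move last element 27 to root → [27, 4, 9, 12, 6, 14, 22, 18, 15, 25, 30, 21, 19]
27 vs smaller child 4 at index 1, swap → [4, 27, 9, 12, 6, 14, 22, 18, 15, 25, 30, 21, 19]
27 vs smaller child 6 at index 4, swap → [4, 6, 9, 12, 27, 14, 22, 18, 15, 25, 30, 21, 19]
27 vs smaller child 25 at index 9, swap → [4, 6, 9, 12, 25, 14, 22, 18, 15, 27, 30, 21, 19]

[4, 6, 9, 12, 25, 14, 22, 18, 15, 27, 30, 21, 19]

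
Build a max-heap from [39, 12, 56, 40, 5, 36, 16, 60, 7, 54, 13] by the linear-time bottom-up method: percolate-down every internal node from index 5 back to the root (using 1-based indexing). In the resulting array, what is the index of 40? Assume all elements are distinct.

4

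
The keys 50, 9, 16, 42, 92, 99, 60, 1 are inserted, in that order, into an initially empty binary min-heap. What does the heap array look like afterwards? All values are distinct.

Insert 50:
  append 50 at index 0 → [50] (no swap needed)
Insert 9:
  append 9 at index 1 → [50, 9]
  9 < parent 50 at index 0, swap → [9, 50]
Insert 16:
  append 16 at index 2 → [9, 50, 16] (no swap needed)
Insert 42:
  append 42 at index 3 → [9, 50, 16, 42]
  42 < parent 50 at index 1, swap → [9, 42, 16, 50]
Insert 92:
  append 92 at index 4 → [9, 42, 16, 50, 92] (no swap needed)
Insert 99:
  append 99 at index 5 → [9, 42, 16, 50, 92, 99] (no swap needed)
Insert 60:
  append 60 at index 6 → [9, 42, 16, 50, 92, 99, 60] (no swap needed)
Insert 1:
  append 1 at index 7 → [9, 42, 16, 50, 92, 99, 60, 1]
  1 < parent 50 at index 3, swap → [9, 42, 16, 1, 92, 99, 60, 50]
  1 < parent 42 at index 1, swap → [9, 1, 16, 42, 92, 99, 60, 50]
  1 < parent 9 at index 0, swap → [1, 9, 16, 42, 92, 99, 60, 50]

[1, 9, 16, 42, 92, 99, 60, 50]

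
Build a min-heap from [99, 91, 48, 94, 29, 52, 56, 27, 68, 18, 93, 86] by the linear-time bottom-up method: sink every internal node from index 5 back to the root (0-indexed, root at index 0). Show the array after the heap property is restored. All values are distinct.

[18, 27, 48, 68, 29, 52, 56, 94, 99, 91, 93, 86]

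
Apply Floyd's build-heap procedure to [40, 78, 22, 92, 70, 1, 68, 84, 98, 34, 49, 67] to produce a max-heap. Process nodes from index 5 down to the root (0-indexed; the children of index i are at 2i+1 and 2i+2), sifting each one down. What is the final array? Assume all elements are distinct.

sift down from index 5:
  1 vs only child 67 at index 11, swap → [40, 78, 22, 92, 70, 67, 68, 84, 98, 34, 49, 1]
sift down from index 4: already satisfies heap property
sift down from index 3:
  92 vs larger child 98 at index 8, swap → [40, 78, 22, 98, 70, 67, 68, 84, 92, 34, 49, 1]
sift down from index 2:
  22 vs larger child 68 at index 6, swap → [40, 78, 68, 98, 70, 67, 22, 84, 92, 34, 49, 1]
sift down from index 1:
  78 vs larger child 98 at index 3, swap → [40, 98, 68, 78, 70, 67, 22, 84, 92, 34, 49, 1]
  78 vs larger child 92 at index 8, swap → [40, 98, 68, 92, 70, 67, 22, 84, 78, 34, 49, 1]
sift down from index 0:
  40 vs larger child 98 at index 1, swap → [98, 40, 68, 92, 70, 67, 22, 84, 78, 34, 49, 1]
  40 vs larger child 92 at index 3, swap → [98, 92, 68, 40, 70, 67, 22, 84, 78, 34, 49, 1]
  40 vs larger child 84 at index 7, swap → [98, 92, 68, 84, 70, 67, 22, 40, 78, 34, 49, 1]

[98, 92, 68, 84, 70, 67, 22, 40, 78, 34, 49, 1]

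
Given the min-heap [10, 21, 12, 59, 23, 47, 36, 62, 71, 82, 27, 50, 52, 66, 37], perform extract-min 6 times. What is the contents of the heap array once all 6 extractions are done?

extract-min #1 returns 10:
  remove root 10; move last element 37 to root → [37, 21, 12, 59, 23, 47, 36, 62, 71, 82, 27, 50, 52, 66]
  37 vs smaller child 12 at index 2, swap → [12, 21, 37, 59, 23, 47, 36, 62, 71, 82, 27, 50, 52, 66]
  37 vs smaller child 36 at index 6, swap → [12, 21, 36, 59, 23, 47, 37, 62, 71, 82, 27, 50, 52, 66]
extract-min #2 returns 12:
  remove root 12; move last element 66 to root → [66, 21, 36, 59, 23, 47, 37, 62, 71, 82, 27, 50, 52]
  66 vs smaller child 21 at index 1, swap → [21, 66, 36, 59, 23, 47, 37, 62, 71, 82, 27, 50, 52]
  66 vs smaller child 23 at index 4, swap → [21, 23, 36, 59, 66, 47, 37, 62, 71, 82, 27, 50, 52]
  66 vs smaller child 27 at index 10, swap → [21, 23, 36, 59, 27, 47, 37, 62, 71, 82, 66, 50, 52]
extract-min #3 returns 21:
  remove root 21; move last element 52 to root → [52, 23, 36, 59, 27, 47, 37, 62, 71, 82, 66, 50]
  52 vs smaller child 23 at index 1, swap → [23, 52, 36, 59, 27, 47, 37, 62, 71, 82, 66, 50]
  52 vs smaller child 27 at index 4, swap → [23, 27, 36, 59, 52, 47, 37, 62, 71, 82, 66, 50]
extract-min #4 returns 23:
  remove root 23; move last element 50 to root → [50, 27, 36, 59, 52, 47, 37, 62, 71, 82, 66]
  50 vs smaller child 27 at index 1, swap → [27, 50, 36, 59, 52, 47, 37, 62, 71, 82, 66]
extract-min #5 returns 27:
  remove root 27; move last element 66 to root → [66, 50, 36, 59, 52, 47, 37, 62, 71, 82]
  66 vs smaller child 36 at index 2, swap → [36, 50, 66, 59, 52, 47, 37, 62, 71, 82]
  66 vs smaller child 37 at index 6, swap → [36, 50, 37, 59, 52, 47, 66, 62, 71, 82]
extract-min #6 returns 36:
  remove root 36; move last element 82 to root → [82, 50, 37, 59, 52, 47, 66, 62, 71]
  82 vs smaller child 37 at index 2, swap → [37, 50, 82, 59, 52, 47, 66, 62, 71]
  82 vs smaller child 47 at index 5, swap → [37, 50, 47, 59, 52, 82, 66, 62, 71]

[37, 50, 47, 59, 52, 82, 66, 62, 71]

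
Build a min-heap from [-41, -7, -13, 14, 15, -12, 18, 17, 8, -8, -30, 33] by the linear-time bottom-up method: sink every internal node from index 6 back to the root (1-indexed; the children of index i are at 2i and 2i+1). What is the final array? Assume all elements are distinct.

[-41, -30, -13, 8, -8, -12, 18, 17, 14, -7, 15, 33]

sift down from index 6: already satisfies heap property
sift down from index 5:
  15 vs smaller child -30 at index 11, swap → [-41, -7, -13, 14, -30, -12, 18, 17, 8, -8, 15, 33]
sift down from index 4:
  14 vs smaller child 8 at index 9, swap → [-41, -7, -13, 8, -30, -12, 18, 17, 14, -8, 15, 33]
sift down from index 3: already satisfies heap property
sift down from index 2:
  -7 vs smaller child -30 at index 5, swap → [-41, -30, -13, 8, -7, -12, 18, 17, 14, -8, 15, 33]
  -7 vs smaller child -8 at index 10, swap → [-41, -30, -13, 8, -8, -12, 18, 17, 14, -7, 15, 33]
sift down from index 1: already satisfies heap property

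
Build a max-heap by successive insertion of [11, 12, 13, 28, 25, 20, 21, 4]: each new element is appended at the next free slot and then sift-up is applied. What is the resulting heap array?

[28, 25, 21, 11, 13, 12, 20, 4]

Insert 11:
  append 11 at index 0 → [11] (no swap needed)
Insert 12:
  append 12 at index 1 → [11, 12]
  12 > parent 11 at index 0, swap → [12, 11]
Insert 13:
  append 13 at index 2 → [12, 11, 13]
  13 > parent 12 at index 0, swap → [13, 11, 12]
Insert 28:
  append 28 at index 3 → [13, 11, 12, 28]
  28 > parent 11 at index 1, swap → [13, 28, 12, 11]
  28 > parent 13 at index 0, swap → [28, 13, 12, 11]
Insert 25:
  append 25 at index 4 → [28, 13, 12, 11, 25]
  25 > parent 13 at index 1, swap → [28, 25, 12, 11, 13]
Insert 20:
  append 20 at index 5 → [28, 25, 12, 11, 13, 20]
  20 > parent 12 at index 2, swap → [28, 25, 20, 11, 13, 12]
Insert 21:
  append 21 at index 6 → [28, 25, 20, 11, 13, 12, 21]
  21 > parent 20 at index 2, swap → [28, 25, 21, 11, 13, 12, 20]
Insert 4:
  append 4 at index 7 → [28, 25, 21, 11, 13, 12, 20, 4] (no swap needed)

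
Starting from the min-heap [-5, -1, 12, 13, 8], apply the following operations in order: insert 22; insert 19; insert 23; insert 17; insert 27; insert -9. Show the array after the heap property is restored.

[-9, -5, 12, 13, -1, 22, 19, 23, 17, 27, 8]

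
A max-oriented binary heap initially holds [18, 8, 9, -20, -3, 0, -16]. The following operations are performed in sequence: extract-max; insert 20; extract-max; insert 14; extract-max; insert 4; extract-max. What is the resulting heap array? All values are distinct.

extract-max → returns 18:
  remove root 18; move last element -16 to root → [-16, 8, 9, -20, -3, 0]
  -16 vs larger child 9 at index 2, swap → [9, 8, -16, -20, -3, 0]
  -16 vs only child 0 at index 5, swap → [9, 8, 0, -20, -3, -16]
insert 20:
  append 20 at index 6 → [9, 8, 0, -20, -3, -16, 20]
  20 > parent 0 at index 2, swap → [9, 8, 20, -20, -3, -16, 0]
  20 > parent 9 at index 0, swap → [20, 8, 9, -20, -3, -16, 0]
extract-max → returns 20:
  remove root 20; move last element 0 to root → [0, 8, 9, -20, -3, -16]
  0 vs larger child 9 at index 2, swap → [9, 8, 0, -20, -3, -16]
insert 14:
  append 14 at index 6 → [9, 8, 0, -20, -3, -16, 14]
  14 > parent 0 at index 2, swap → [9, 8, 14, -20, -3, -16, 0]
  14 > parent 9 at index 0, swap → [14, 8, 9, -20, -3, -16, 0]
extract-max → returns 14:
  remove root 14; move last element 0 to root → [0, 8, 9, -20, -3, -16]
  0 vs larger child 9 at index 2, swap → [9, 8, 0, -20, -3, -16]
insert 4:
  append 4 at index 6 → [9, 8, 0, -20, -3, -16, 4]
  4 > parent 0 at index 2, swap → [9, 8, 4, -20, -3, -16, 0]
extract-max → returns 9:
  remove root 9; move last element 0 to root → [0, 8, 4, -20, -3, -16]
  0 vs larger child 8 at index 1, swap → [8, 0, 4, -20, -3, -16]

[8, 0, 4, -20, -3, -16]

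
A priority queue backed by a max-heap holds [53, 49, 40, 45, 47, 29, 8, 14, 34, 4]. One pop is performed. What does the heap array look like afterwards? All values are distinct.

[49, 47, 40, 45, 4, 29, 8, 14, 34]

remove root 53; move last element 4 to root → [4, 49, 40, 45, 47, 29, 8, 14, 34]
4 vs larger child 49 at index 1, swap → [49, 4, 40, 45, 47, 29, 8, 14, 34]
4 vs larger child 47 at index 4, swap → [49, 47, 40, 45, 4, 29, 8, 14, 34]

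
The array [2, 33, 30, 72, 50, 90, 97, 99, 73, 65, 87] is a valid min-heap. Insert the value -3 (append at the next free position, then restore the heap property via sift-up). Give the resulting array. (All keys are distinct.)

[-3, 33, 2, 72, 50, 30, 97, 99, 73, 65, 87, 90]

append -3 at index 11 → [2, 33, 30, 72, 50, 90, 97, 99, 73, 65, 87, -3]
-3 < parent 90 at index 5, swap → [2, 33, 30, 72, 50, -3, 97, 99, 73, 65, 87, 90]
-3 < parent 30 at index 2, swap → [2, 33, -3, 72, 50, 30, 97, 99, 73, 65, 87, 90]
-3 < parent 2 at index 0, swap → [-3, 33, 2, 72, 50, 30, 97, 99, 73, 65, 87, 90]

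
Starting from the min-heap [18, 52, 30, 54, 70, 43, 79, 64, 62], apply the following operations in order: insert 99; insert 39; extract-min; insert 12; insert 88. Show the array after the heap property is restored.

insert 99:
  append 99 at index 9 → [18, 52, 30, 54, 70, 43, 79, 64, 62, 99] (no swap needed)
insert 39:
  append 39 at index 10 → [18, 52, 30, 54, 70, 43, 79, 64, 62, 99, 39]
  39 < parent 70 at index 4, swap → [18, 52, 30, 54, 39, 43, 79, 64, 62, 99, 70]
  39 < parent 52 at index 1, swap → [18, 39, 30, 54, 52, 43, 79, 64, 62, 99, 70]
extract-min → returns 18:
  remove root 18; move last element 70 to root → [70, 39, 30, 54, 52, 43, 79, 64, 62, 99]
  70 vs smaller child 30 at index 2, swap → [30, 39, 70, 54, 52, 43, 79, 64, 62, 99]
  70 vs smaller child 43 at index 5, swap → [30, 39, 43, 54, 52, 70, 79, 64, 62, 99]
insert 12:
  append 12 at index 10 → [30, 39, 43, 54, 52, 70, 79, 64, 62, 99, 12]
  12 < parent 52 at index 4, swap → [30, 39, 43, 54, 12, 70, 79, 64, 62, 99, 52]
  12 < parent 39 at index 1, swap → [30, 12, 43, 54, 39, 70, 79, 64, 62, 99, 52]
  12 < parent 30 at index 0, swap → [12, 30, 43, 54, 39, 70, 79, 64, 62, 99, 52]
insert 88:
  append 88 at index 11 → [12, 30, 43, 54, 39, 70, 79, 64, 62, 99, 52, 88] (no swap needed)

[12, 30, 43, 54, 39, 70, 79, 64, 62, 99, 52, 88]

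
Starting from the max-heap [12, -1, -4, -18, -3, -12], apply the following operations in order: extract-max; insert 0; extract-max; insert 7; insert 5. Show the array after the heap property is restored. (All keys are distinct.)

[7, -3, 5, -18, -12, -4, -1]

extract-max → returns 12:
  remove root 12; move last element -12 to root → [-12, -1, -4, -18, -3]
  -12 vs larger child -1 at index 1, swap → [-1, -12, -4, -18, -3]
  -12 vs larger child -3 at index 4, swap → [-1, -3, -4, -18, -12]
insert 0:
  append 0 at index 5 → [-1, -3, -4, -18, -12, 0]
  0 > parent -4 at index 2, swap → [-1, -3, 0, -18, -12, -4]
  0 > parent -1 at index 0, swap → [0, -3, -1, -18, -12, -4]
extract-max → returns 0:
  remove root 0; move last element -4 to root → [-4, -3, -1, -18, -12]
  -4 vs larger child -1 at index 2, swap → [-1, -3, -4, -18, -12]
insert 7:
  append 7 at index 5 → [-1, -3, -4, -18, -12, 7]
  7 > parent -4 at index 2, swap → [-1, -3, 7, -18, -12, -4]
  7 > parent -1 at index 0, swap → [7, -3, -1, -18, -12, -4]
insert 5:
  append 5 at index 6 → [7, -3, -1, -18, -12, -4, 5]
  5 > parent -1 at index 2, swap → [7, -3, 5, -18, -12, -4, -1]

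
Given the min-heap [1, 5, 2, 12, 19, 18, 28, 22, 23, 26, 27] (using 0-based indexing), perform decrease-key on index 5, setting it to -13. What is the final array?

[-13, 5, 1, 12, 19, 2, 28, 22, 23, 26, 27]

set index 5 from 18 to -13 → [1, 5, 2, 12, 19, -13, 28, 22, 23, 26, 27]
-13 < parent 2 at index 2, swap → [1, 5, -13, 12, 19, 2, 28, 22, 23, 26, 27]
-13 < parent 1 at index 0, swap → [-13, 5, 1, 12, 19, 2, 28, 22, 23, 26, 27]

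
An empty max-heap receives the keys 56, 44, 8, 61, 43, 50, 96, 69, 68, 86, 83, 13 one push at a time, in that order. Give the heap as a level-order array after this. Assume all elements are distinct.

Insert 56:
  append 56 at index 0 → [56] (no swap needed)
Insert 44:
  append 44 at index 1 → [56, 44] (no swap needed)
Insert 8:
  append 8 at index 2 → [56, 44, 8] (no swap needed)
Insert 61:
  append 61 at index 3 → [56, 44, 8, 61]
  61 > parent 44 at index 1, swap → [56, 61, 8, 44]
  61 > parent 56 at index 0, swap → [61, 56, 8, 44]
Insert 43:
  append 43 at index 4 → [61, 56, 8, 44, 43] (no swap needed)
Insert 50:
  append 50 at index 5 → [61, 56, 8, 44, 43, 50]
  50 > parent 8 at index 2, swap → [61, 56, 50, 44, 43, 8]
Insert 96:
  append 96 at index 6 → [61, 56, 50, 44, 43, 8, 96]
  96 > parent 50 at index 2, swap → [61, 56, 96, 44, 43, 8, 50]
  96 > parent 61 at index 0, swap → [96, 56, 61, 44, 43, 8, 50]
Insert 69:
  append 69 at index 7 → [96, 56, 61, 44, 43, 8, 50, 69]
  69 > parent 44 at index 3, swap → [96, 56, 61, 69, 43, 8, 50, 44]
  69 > parent 56 at index 1, swap → [96, 69, 61, 56, 43, 8, 50, 44]
Insert 68:
  append 68 at index 8 → [96, 69, 61, 56, 43, 8, 50, 44, 68]
  68 > parent 56 at index 3, swap → [96, 69, 61, 68, 43, 8, 50, 44, 56]
Insert 86:
  append 86 at index 9 → [96, 69, 61, 68, 43, 8, 50, 44, 56, 86]
  86 > parent 43 at index 4, swap → [96, 69, 61, 68, 86, 8, 50, 44, 56, 43]
  86 > parent 69 at index 1, swap → [96, 86, 61, 68, 69, 8, 50, 44, 56, 43]
Insert 83:
  append 83 at index 10 → [96, 86, 61, 68, 69, 8, 50, 44, 56, 43, 83]
  83 > parent 69 at index 4, swap → [96, 86, 61, 68, 83, 8, 50, 44, 56, 43, 69]
Insert 13:
  append 13 at index 11 → [96, 86, 61, 68, 83, 8, 50, 44, 56, 43, 69, 13]
  13 > parent 8 at index 5, swap → [96, 86, 61, 68, 83, 13, 50, 44, 56, 43, 69, 8]

[96, 86, 61, 68, 83, 13, 50, 44, 56, 43, 69, 8]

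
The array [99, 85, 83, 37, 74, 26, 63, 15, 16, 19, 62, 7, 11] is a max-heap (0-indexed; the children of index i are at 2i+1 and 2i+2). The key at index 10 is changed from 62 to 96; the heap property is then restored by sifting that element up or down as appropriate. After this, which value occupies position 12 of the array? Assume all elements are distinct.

11

set index 10 from 62 to 96 → [99, 85, 83, 37, 74, 26, 63, 15, 16, 19, 96, 7, 11]
96 > parent 74 at index 4, swap → [99, 85, 83, 37, 96, 26, 63, 15, 16, 19, 74, 7, 11]
96 > parent 85 at index 1, swap → [99, 96, 83, 37, 85, 26, 63, 15, 16, 19, 74, 7, 11]
resulting array: [99, 96, 83, 37, 85, 26, 63, 15, 16, 19, 74, 7, 11]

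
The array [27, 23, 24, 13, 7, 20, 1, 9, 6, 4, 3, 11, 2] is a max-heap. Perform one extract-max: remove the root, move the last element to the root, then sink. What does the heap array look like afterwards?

[24, 23, 20, 13, 7, 11, 1, 9, 6, 4, 3, 2]

remove root 27; move last element 2 to root → [2, 23, 24, 13, 7, 20, 1, 9, 6, 4, 3, 11]
2 vs larger child 24 at index 2, swap → [24, 23, 2, 13, 7, 20, 1, 9, 6, 4, 3, 11]
2 vs larger child 20 at index 5, swap → [24, 23, 20, 13, 7, 2, 1, 9, 6, 4, 3, 11]
2 vs only child 11 at index 11, swap → [24, 23, 20, 13, 7, 11, 1, 9, 6, 4, 3, 2]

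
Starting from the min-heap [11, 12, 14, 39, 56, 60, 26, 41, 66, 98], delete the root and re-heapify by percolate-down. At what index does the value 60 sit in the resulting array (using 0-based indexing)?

5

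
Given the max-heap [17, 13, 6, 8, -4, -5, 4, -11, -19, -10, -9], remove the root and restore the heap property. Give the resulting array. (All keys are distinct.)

[13, 8, 6, -9, -4, -5, 4, -11, -19, -10]

remove root 17; move last element -9 to root → [-9, 13, 6, 8, -4, -5, 4, -11, -19, -10]
-9 vs larger child 13 at index 1, swap → [13, -9, 6, 8, -4, -5, 4, -11, -19, -10]
-9 vs larger child 8 at index 3, swap → [13, 8, 6, -9, -4, -5, 4, -11, -19, -10]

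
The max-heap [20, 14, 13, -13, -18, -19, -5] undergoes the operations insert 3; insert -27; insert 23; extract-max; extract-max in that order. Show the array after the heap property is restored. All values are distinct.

insert 3:
  append 3 at index 7 → [20, 14, 13, -13, -18, -19, -5, 3]
  3 > parent -13 at index 3, swap → [20, 14, 13, 3, -18, -19, -5, -13]
insert -27:
  append -27 at index 8 → [20, 14, 13, 3, -18, -19, -5, -13, -27] (no swap needed)
insert 23:
  append 23 at index 9 → [20, 14, 13, 3, -18, -19, -5, -13, -27, 23]
  23 > parent -18 at index 4, swap → [20, 14, 13, 3, 23, -19, -5, -13, -27, -18]
  23 > parent 14 at index 1, swap → [20, 23, 13, 3, 14, -19, -5, -13, -27, -18]
  23 > parent 20 at index 0, swap → [23, 20, 13, 3, 14, -19, -5, -13, -27, -18]
extract-max → returns 23:
  remove root 23; move last element -18 to root → [-18, 20, 13, 3, 14, -19, -5, -13, -27]
  -18 vs larger child 20 at index 1, swap → [20, -18, 13, 3, 14, -19, -5, -13, -27]
  -18 vs larger child 14 at index 4, swap → [20, 14, 13, 3, -18, -19, -5, -13, -27]
extract-max → returns 20:
  remove root 20; move last element -27 to root → [-27, 14, 13, 3, -18, -19, -5, -13]
  -27 vs larger child 14 at index 1, swap → [14, -27, 13, 3, -18, -19, -5, -13]
  -27 vs larger child 3 at index 3, swap → [14, 3, 13, -27, -18, -19, -5, -13]
  -27 vs only child -13 at index 7, swap → [14, 3, 13, -13, -18, -19, -5, -27]

[14, 3, 13, -13, -18, -19, -5, -27]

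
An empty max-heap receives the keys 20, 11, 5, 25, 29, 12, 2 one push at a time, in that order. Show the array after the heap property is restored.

Insert 20:
  append 20 at index 0 → [20] (no swap needed)
Insert 11:
  append 11 at index 1 → [20, 11] (no swap needed)
Insert 5:
  append 5 at index 2 → [20, 11, 5] (no swap needed)
Insert 25:
  append 25 at index 3 → [20, 11, 5, 25]
  25 > parent 11 at index 1, swap → [20, 25, 5, 11]
  25 > parent 20 at index 0, swap → [25, 20, 5, 11]
Insert 29:
  append 29 at index 4 → [25, 20, 5, 11, 29]
  29 > parent 20 at index 1, swap → [25, 29, 5, 11, 20]
  29 > parent 25 at index 0, swap → [29, 25, 5, 11, 20]
Insert 12:
  append 12 at index 5 → [29, 25, 5, 11, 20, 12]
  12 > parent 5 at index 2, swap → [29, 25, 12, 11, 20, 5]
Insert 2:
  append 2 at index 6 → [29, 25, 12, 11, 20, 5, 2] (no swap needed)

[29, 25, 12, 11, 20, 5, 2]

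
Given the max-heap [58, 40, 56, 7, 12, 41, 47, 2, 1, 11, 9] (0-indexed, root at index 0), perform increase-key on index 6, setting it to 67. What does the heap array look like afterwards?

set index 6 from 47 to 67 → [58, 40, 56, 7, 12, 41, 67, 2, 1, 11, 9]
67 > parent 56 at index 2, swap → [58, 40, 67, 7, 12, 41, 56, 2, 1, 11, 9]
67 > parent 58 at index 0, swap → [67, 40, 58, 7, 12, 41, 56, 2, 1, 11, 9]

[67, 40, 58, 7, 12, 41, 56, 2, 1, 11, 9]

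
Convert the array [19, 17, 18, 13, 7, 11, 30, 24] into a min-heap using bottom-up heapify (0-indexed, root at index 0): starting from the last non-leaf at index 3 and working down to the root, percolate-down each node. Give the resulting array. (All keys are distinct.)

sift down from index 3: already satisfies heap property
sift down from index 2:
  18 vs smaller child 11 at index 5, swap → [19, 17, 11, 13, 7, 18, 30, 24]
sift down from index 1:
  17 vs smaller child 7 at index 4, swap → [19, 7, 11, 13, 17, 18, 30, 24]
sift down from index 0:
  19 vs smaller child 7 at index 1, swap → [7, 19, 11, 13, 17, 18, 30, 24]
  19 vs smaller child 13 at index 3, swap → [7, 13, 11, 19, 17, 18, 30, 24]

[7, 13, 11, 19, 17, 18, 30, 24]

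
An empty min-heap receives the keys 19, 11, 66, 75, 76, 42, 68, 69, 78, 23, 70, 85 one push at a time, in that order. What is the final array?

[11, 19, 42, 69, 23, 66, 68, 75, 78, 76, 70, 85]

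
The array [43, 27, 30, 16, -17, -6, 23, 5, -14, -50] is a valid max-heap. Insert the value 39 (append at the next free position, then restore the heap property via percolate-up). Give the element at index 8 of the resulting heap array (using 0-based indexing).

append 39 at index 10 → [43, 27, 30, 16, -17, -6, 23, 5, -14, -50, 39]
39 > parent -17 at index 4, swap → [43, 27, 30, 16, 39, -6, 23, 5, -14, -50, -17]
39 > parent 27 at index 1, swap → [43, 39, 30, 16, 27, -6, 23, 5, -14, -50, -17]
resulting array: [43, 39, 30, 16, 27, -6, 23, 5, -14, -50, -17]

-14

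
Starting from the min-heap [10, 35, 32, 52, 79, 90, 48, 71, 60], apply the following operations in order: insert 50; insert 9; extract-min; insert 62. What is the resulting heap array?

[10, 35, 32, 52, 50, 90, 48, 71, 60, 79, 62]

insert 50:
  append 50 at index 9 → [10, 35, 32, 52, 79, 90, 48, 71, 60, 50]
  50 < parent 79 at index 4, swap → [10, 35, 32, 52, 50, 90, 48, 71, 60, 79]
insert 9:
  append 9 at index 10 → [10, 35, 32, 52, 50, 90, 48, 71, 60, 79, 9]
  9 < parent 50 at index 4, swap → [10, 35, 32, 52, 9, 90, 48, 71, 60, 79, 50]
  9 < parent 35 at index 1, swap → [10, 9, 32, 52, 35, 90, 48, 71, 60, 79, 50]
  9 < parent 10 at index 0, swap → [9, 10, 32, 52, 35, 90, 48, 71, 60, 79, 50]
extract-min → returns 9:
  remove root 9; move last element 50 to root → [50, 10, 32, 52, 35, 90, 48, 71, 60, 79]
  50 vs smaller child 10 at index 1, swap → [10, 50, 32, 52, 35, 90, 48, 71, 60, 79]
  50 vs smaller child 35 at index 4, swap → [10, 35, 32, 52, 50, 90, 48, 71, 60, 79]
insert 62:
  append 62 at index 10 → [10, 35, 32, 52, 50, 90, 48, 71, 60, 79, 62] (no swap needed)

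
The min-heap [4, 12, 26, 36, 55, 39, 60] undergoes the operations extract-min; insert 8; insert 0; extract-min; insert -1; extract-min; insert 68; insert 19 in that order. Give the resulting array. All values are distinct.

[8, 19, 12, 36, 55, 39, 26, 68, 60]

extract-min → returns 4:
  remove root 4; move last element 60 to root → [60, 12, 26, 36, 55, 39]
  60 vs smaller child 12 at index 1, swap → [12, 60, 26, 36, 55, 39]
  60 vs smaller child 36 at index 3, swap → [12, 36, 26, 60, 55, 39]
insert 8:
  append 8 at index 6 → [12, 36, 26, 60, 55, 39, 8]
  8 < parent 26 at index 2, swap → [12, 36, 8, 60, 55, 39, 26]
  8 < parent 12 at index 0, swap → [8, 36, 12, 60, 55, 39, 26]
insert 0:
  append 0 at index 7 → [8, 36, 12, 60, 55, 39, 26, 0]
  0 < parent 60 at index 3, swap → [8, 36, 12, 0, 55, 39, 26, 60]
  0 < parent 36 at index 1, swap → [8, 0, 12, 36, 55, 39, 26, 60]
  0 < parent 8 at index 0, swap → [0, 8, 12, 36, 55, 39, 26, 60]
extract-min → returns 0:
  remove root 0; move last element 60 to root → [60, 8, 12, 36, 55, 39, 26]
  60 vs smaller child 8 at index 1, swap → [8, 60, 12, 36, 55, 39, 26]
  60 vs smaller child 36 at index 3, swap → [8, 36, 12, 60, 55, 39, 26]
insert -1:
  append -1 at index 7 → [8, 36, 12, 60, 55, 39, 26, -1]
  -1 < parent 60 at index 3, swap → [8, 36, 12, -1, 55, 39, 26, 60]
  -1 < parent 36 at index 1, swap → [8, -1, 12, 36, 55, 39, 26, 60]
  -1 < parent 8 at index 0, swap → [-1, 8, 12, 36, 55, 39, 26, 60]
extract-min → returns -1:
  remove root -1; move last element 60 to root → [60, 8, 12, 36, 55, 39, 26]
  60 vs smaller child 8 at index 1, swap → [8, 60, 12, 36, 55, 39, 26]
  60 vs smaller child 36 at index 3, swap → [8, 36, 12, 60, 55, 39, 26]
insert 68:
  append 68 at index 7 → [8, 36, 12, 60, 55, 39, 26, 68] (no swap needed)
insert 19:
  append 19 at index 8 → [8, 36, 12, 60, 55, 39, 26, 68, 19]
  19 < parent 60 at index 3, swap → [8, 36, 12, 19, 55, 39, 26, 68, 60]
  19 < parent 36 at index 1, swap → [8, 19, 12, 36, 55, 39, 26, 68, 60]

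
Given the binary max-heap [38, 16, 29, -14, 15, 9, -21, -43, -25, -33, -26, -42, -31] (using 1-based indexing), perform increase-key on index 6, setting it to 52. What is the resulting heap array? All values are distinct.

[52, 16, 38, -14, 15, 29, -21, -43, -25, -33, -26, -42, -31]

set index 6 from 9 to 52 → [38, 16, 29, -14, 15, 52, -21, -43, -25, -33, -26, -42, -31]
52 > parent 29 at index 3, swap → [38, 16, 52, -14, 15, 29, -21, -43, -25, -33, -26, -42, -31]
52 > parent 38 at index 1, swap → [52, 16, 38, -14, 15, 29, -21, -43, -25, -33, -26, -42, -31]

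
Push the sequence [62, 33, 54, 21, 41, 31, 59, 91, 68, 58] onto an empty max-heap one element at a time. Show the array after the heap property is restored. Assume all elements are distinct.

Insert 62:
  append 62 at index 0 → [62] (no swap needed)
Insert 33:
  append 33 at index 1 → [62, 33] (no swap needed)
Insert 54:
  append 54 at index 2 → [62, 33, 54] (no swap needed)
Insert 21:
  append 21 at index 3 → [62, 33, 54, 21] (no swap needed)
Insert 41:
  append 41 at index 4 → [62, 33, 54, 21, 41]
  41 > parent 33 at index 1, swap → [62, 41, 54, 21, 33]
Insert 31:
  append 31 at index 5 → [62, 41, 54, 21, 33, 31] (no swap needed)
Insert 59:
  append 59 at index 6 → [62, 41, 54, 21, 33, 31, 59]
  59 > parent 54 at index 2, swap → [62, 41, 59, 21, 33, 31, 54]
Insert 91:
  append 91 at index 7 → [62, 41, 59, 21, 33, 31, 54, 91]
  91 > parent 21 at index 3, swap → [62, 41, 59, 91, 33, 31, 54, 21]
  91 > parent 41 at index 1, swap → [62, 91, 59, 41, 33, 31, 54, 21]
  91 > parent 62 at index 0, swap → [91, 62, 59, 41, 33, 31, 54, 21]
Insert 68:
  append 68 at index 8 → [91, 62, 59, 41, 33, 31, 54, 21, 68]
  68 > parent 41 at index 3, swap → [91, 62, 59, 68, 33, 31, 54, 21, 41]
  68 > parent 62 at index 1, swap → [91, 68, 59, 62, 33, 31, 54, 21, 41]
Insert 58:
  append 58 at index 9 → [91, 68, 59, 62, 33, 31, 54, 21, 41, 58]
  58 > parent 33 at index 4, swap → [91, 68, 59, 62, 58, 31, 54, 21, 41, 33]

[91, 68, 59, 62, 58, 31, 54, 21, 41, 33]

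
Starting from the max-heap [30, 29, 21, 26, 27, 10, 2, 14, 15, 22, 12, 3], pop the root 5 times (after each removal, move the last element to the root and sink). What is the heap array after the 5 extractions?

[21, 15, 12, 14, 3, 10, 2]

extract-max #1 returns 30:
  remove root 30; move last element 3 to root → [3, 29, 21, 26, 27, 10, 2, 14, 15, 22, 12]
  3 vs larger child 29 at index 1, swap → [29, 3, 21, 26, 27, 10, 2, 14, 15, 22, 12]
  3 vs larger child 27 at index 4, swap → [29, 27, 21, 26, 3, 10, 2, 14, 15, 22, 12]
  3 vs larger child 22 at index 9, swap → [29, 27, 21, 26, 22, 10, 2, 14, 15, 3, 12]
extract-max #2 returns 29:
  remove root 29; move last element 12 to root → [12, 27, 21, 26, 22, 10, 2, 14, 15, 3]
  12 vs larger child 27 at index 1, swap → [27, 12, 21, 26, 22, 10, 2, 14, 15, 3]
  12 vs larger child 26 at index 3, swap → [27, 26, 21, 12, 22, 10, 2, 14, 15, 3]
  12 vs larger child 15 at index 8, swap → [27, 26, 21, 15, 22, 10, 2, 14, 12, 3]
extract-max #3 returns 27:
  remove root 27; move last element 3 to root → [3, 26, 21, 15, 22, 10, 2, 14, 12]
  3 vs larger child 26 at index 1, swap → [26, 3, 21, 15, 22, 10, 2, 14, 12]
  3 vs larger child 22 at index 4, swap → [26, 22, 21, 15, 3, 10, 2, 14, 12]
extract-max #4 returns 26:
  remove root 26; move last element 12 to root → [12, 22, 21, 15, 3, 10, 2, 14]
  12 vs larger child 22 at index 1, swap → [22, 12, 21, 15, 3, 10, 2, 14]
  12 vs larger child 15 at index 3, swap → [22, 15, 21, 12, 3, 10, 2, 14]
  12 vs only child 14 at index 7, swap → [22, 15, 21, 14, 3, 10, 2, 12]
extract-max #5 returns 22:
  remove root 22; move last element 12 to root → [12, 15, 21, 14, 3, 10, 2]
  12 vs larger child 21 at index 2, swap → [21, 15, 12, 14, 3, 10, 2]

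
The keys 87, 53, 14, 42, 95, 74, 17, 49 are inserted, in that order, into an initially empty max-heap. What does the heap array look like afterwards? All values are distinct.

[95, 87, 74, 49, 53, 14, 17, 42]

Insert 87:
  append 87 at index 0 → [87] (no swap needed)
Insert 53:
  append 53 at index 1 → [87, 53] (no swap needed)
Insert 14:
  append 14 at index 2 → [87, 53, 14] (no swap needed)
Insert 42:
  append 42 at index 3 → [87, 53, 14, 42] (no swap needed)
Insert 95:
  append 95 at index 4 → [87, 53, 14, 42, 95]
  95 > parent 53 at index 1, swap → [87, 95, 14, 42, 53]
  95 > parent 87 at index 0, swap → [95, 87, 14, 42, 53]
Insert 74:
  append 74 at index 5 → [95, 87, 14, 42, 53, 74]
  74 > parent 14 at index 2, swap → [95, 87, 74, 42, 53, 14]
Insert 17:
  append 17 at index 6 → [95, 87, 74, 42, 53, 14, 17] (no swap needed)
Insert 49:
  append 49 at index 7 → [95, 87, 74, 42, 53, 14, 17, 49]
  49 > parent 42 at index 3, swap → [95, 87, 74, 49, 53, 14, 17, 42]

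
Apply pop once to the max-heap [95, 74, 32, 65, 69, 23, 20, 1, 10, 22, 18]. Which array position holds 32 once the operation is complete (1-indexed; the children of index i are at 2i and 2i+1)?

remove root 95; move last element 18 to root → [18, 74, 32, 65, 69, 23, 20, 1, 10, 22]
18 vs larger child 74 at index 2, swap → [74, 18, 32, 65, 69, 23, 20, 1, 10, 22]
18 vs larger child 69 at index 5, swap → [74, 69, 32, 65, 18, 23, 20, 1, 10, 22]
18 vs only child 22 at index 10, swap → [74, 69, 32, 65, 22, 23, 20, 1, 10, 18]
resulting array: [74, 69, 32, 65, 22, 23, 20, 1, 10, 18]

3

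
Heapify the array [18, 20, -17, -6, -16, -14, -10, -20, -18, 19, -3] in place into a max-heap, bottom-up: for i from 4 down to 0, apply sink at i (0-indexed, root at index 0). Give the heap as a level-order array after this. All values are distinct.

[20, 19, -10, -6, 18, -14, -17, -20, -18, -16, -3]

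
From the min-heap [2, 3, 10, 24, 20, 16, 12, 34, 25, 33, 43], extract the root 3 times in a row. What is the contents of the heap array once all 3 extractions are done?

[12, 20, 16, 24, 33, 25, 43, 34]

extract-min #1 returns 2:
  remove root 2; move last element 43 to root → [43, 3, 10, 24, 20, 16, 12, 34, 25, 33]
  43 vs smaller child 3 at index 1, swap → [3, 43, 10, 24, 20, 16, 12, 34, 25, 33]
  43 vs smaller child 20 at index 4, swap → [3, 20, 10, 24, 43, 16, 12, 34, 25, 33]
  43 vs only child 33 at index 9, swap → [3, 20, 10, 24, 33, 16, 12, 34, 25, 43]
extract-min #2 returns 3:
  remove root 3; move last element 43 to root → [43, 20, 10, 24, 33, 16, 12, 34, 25]
  43 vs smaller child 10 at index 2, swap → [10, 20, 43, 24, 33, 16, 12, 34, 25]
  43 vs smaller child 12 at index 6, swap → [10, 20, 12, 24, 33, 16, 43, 34, 25]
extract-min #3 returns 10:
  remove root 10; move last element 25 to root → [25, 20, 12, 24, 33, 16, 43, 34]
  25 vs smaller child 12 at index 2, swap → [12, 20, 25, 24, 33, 16, 43, 34]
  25 vs smaller child 16 at index 5, swap → [12, 20, 16, 24, 33, 25, 43, 34]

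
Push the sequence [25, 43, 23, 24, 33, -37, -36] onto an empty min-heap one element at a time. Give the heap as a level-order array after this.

Insert 25:
  append 25 at index 0 → [25] (no swap needed)
Insert 43:
  append 43 at index 1 → [25, 43] (no swap needed)
Insert 23:
  append 23 at index 2 → [25, 43, 23]
  23 < parent 25 at index 0, swap → [23, 43, 25]
Insert 24:
  append 24 at index 3 → [23, 43, 25, 24]
  24 < parent 43 at index 1, swap → [23, 24, 25, 43]
Insert 33:
  append 33 at index 4 → [23, 24, 25, 43, 33] (no swap needed)
Insert -37:
  append -37 at index 5 → [23, 24, 25, 43, 33, -37]
  -37 < parent 25 at index 2, swap → [23, 24, -37, 43, 33, 25]
  -37 < parent 23 at index 0, swap → [-37, 24, 23, 43, 33, 25]
Insert -36:
  append -36 at index 6 → [-37, 24, 23, 43, 33, 25, -36]
  -36 < parent 23 at index 2, swap → [-37, 24, -36, 43, 33, 25, 23]

[-37, 24, -36, 43, 33, 25, 23]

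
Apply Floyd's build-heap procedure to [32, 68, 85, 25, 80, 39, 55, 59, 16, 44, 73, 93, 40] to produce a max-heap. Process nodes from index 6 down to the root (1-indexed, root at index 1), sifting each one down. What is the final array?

[93, 80, 85, 59, 73, 40, 55, 25, 16, 44, 68, 39, 32]

sift down from index 6:
  39 vs larger child 93 at index 12, swap → [32, 68, 85, 25, 80, 93, 55, 59, 16, 44, 73, 39, 40]
sift down from index 5: already satisfies heap property
sift down from index 4:
  25 vs larger child 59 at index 8, swap → [32, 68, 85, 59, 80, 93, 55, 25, 16, 44, 73, 39, 40]
sift down from index 3:
  85 vs larger child 93 at index 6, swap → [32, 68, 93, 59, 80, 85, 55, 25, 16, 44, 73, 39, 40]
sift down from index 2:
  68 vs larger child 80 at index 5, swap → [32, 80, 93, 59, 68, 85, 55, 25, 16, 44, 73, 39, 40]
  68 vs larger child 73 at index 11, swap → [32, 80, 93, 59, 73, 85, 55, 25, 16, 44, 68, 39, 40]
sift down from index 1:
  32 vs larger child 93 at index 3, swap → [93, 80, 32, 59, 73, 85, 55, 25, 16, 44, 68, 39, 40]
  32 vs larger child 85 at index 6, swap → [93, 80, 85, 59, 73, 32, 55, 25, 16, 44, 68, 39, 40]
  32 vs larger child 40 at index 13, swap → [93, 80, 85, 59, 73, 40, 55, 25, 16, 44, 68, 39, 32]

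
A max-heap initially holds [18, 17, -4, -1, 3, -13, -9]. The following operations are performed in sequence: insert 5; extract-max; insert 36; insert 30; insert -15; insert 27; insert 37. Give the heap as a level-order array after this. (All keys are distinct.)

[37, 30, 36, 17, 27, -4, -9, -1, 5, -15, 3, -13]

insert 5:
  append 5 at index 7 → [18, 17, -4, -1, 3, -13, -9, 5]
  5 > parent -1 at index 3, swap → [18, 17, -4, 5, 3, -13, -9, -1]
extract-max → returns 18:
  remove root 18; move last element -1 to root → [-1, 17, -4, 5, 3, -13, -9]
  -1 vs larger child 17 at index 1, swap → [17, -1, -4, 5, 3, -13, -9]
  -1 vs larger child 5 at index 3, swap → [17, 5, -4, -1, 3, -13, -9]
insert 36:
  append 36 at index 7 → [17, 5, -4, -1, 3, -13, -9, 36]
  36 > parent -1 at index 3, swap → [17, 5, -4, 36, 3, -13, -9, -1]
  36 > parent 5 at index 1, swap → [17, 36, -4, 5, 3, -13, -9, -1]
  36 > parent 17 at index 0, swap → [36, 17, -4, 5, 3, -13, -9, -1]
insert 30:
  append 30 at index 8 → [36, 17, -4, 5, 3, -13, -9, -1, 30]
  30 > parent 5 at index 3, swap → [36, 17, -4, 30, 3, -13, -9, -1, 5]
  30 > parent 17 at index 1, swap → [36, 30, -4, 17, 3, -13, -9, -1, 5]
insert -15:
  append -15 at index 9 → [36, 30, -4, 17, 3, -13, -9, -1, 5, -15] (no swap needed)
insert 27:
  append 27 at index 10 → [36, 30, -4, 17, 3, -13, -9, -1, 5, -15, 27]
  27 > parent 3 at index 4, swap → [36, 30, -4, 17, 27, -13, -9, -1, 5, -15, 3]
insert 37:
  append 37 at index 11 → [36, 30, -4, 17, 27, -13, -9, -1, 5, -15, 3, 37]
  37 > parent -13 at index 5, swap → [36, 30, -4, 17, 27, 37, -9, -1, 5, -15, 3, -13]
  37 > parent -4 at index 2, swap → [36, 30, 37, 17, 27, -4, -9, -1, 5, -15, 3, -13]
  37 > parent 36 at index 0, swap → [37, 30, 36, 17, 27, -4, -9, -1, 5, -15, 3, -13]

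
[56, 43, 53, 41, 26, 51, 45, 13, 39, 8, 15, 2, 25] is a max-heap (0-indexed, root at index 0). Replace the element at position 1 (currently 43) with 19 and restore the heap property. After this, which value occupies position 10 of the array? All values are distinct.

set index 1 from 43 to 19 → [56, 19, 53, 41, 26, 51, 45, 13, 39, 8, 15, 2, 25]
19 vs larger child 41 at index 3, swap → [56, 41, 53, 19, 26, 51, 45, 13, 39, 8, 15, 2, 25]
19 vs larger child 39 at index 8, swap → [56, 41, 53, 39, 26, 51, 45, 13, 19, 8, 15, 2, 25]
resulting array: [56, 41, 53, 39, 26, 51, 45, 13, 19, 8, 15, 2, 25]

15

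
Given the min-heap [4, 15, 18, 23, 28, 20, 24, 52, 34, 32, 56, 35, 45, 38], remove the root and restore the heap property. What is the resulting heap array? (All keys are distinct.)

remove root 4; move last element 38 to root → [38, 15, 18, 23, 28, 20, 24, 52, 34, 32, 56, 35, 45]
38 vs smaller child 15 at index 1, swap → [15, 38, 18, 23, 28, 20, 24, 52, 34, 32, 56, 35, 45]
38 vs smaller child 23 at index 3, swap → [15, 23, 18, 38, 28, 20, 24, 52, 34, 32, 56, 35, 45]
38 vs smaller child 34 at index 8, swap → [15, 23, 18, 34, 28, 20, 24, 52, 38, 32, 56, 35, 45]

[15, 23, 18, 34, 28, 20, 24, 52, 38, 32, 56, 35, 45]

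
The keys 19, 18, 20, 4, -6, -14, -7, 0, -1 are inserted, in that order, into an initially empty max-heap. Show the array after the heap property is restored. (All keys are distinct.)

Insert 19:
  append 19 at index 0 → [19] (no swap needed)
Insert 18:
  append 18 at index 1 → [19, 18] (no swap needed)
Insert 20:
  append 20 at index 2 → [19, 18, 20]
  20 > parent 19 at index 0, swap → [20, 18, 19]
Insert 4:
  append 4 at index 3 → [20, 18, 19, 4] (no swap needed)
Insert -6:
  append -6 at index 4 → [20, 18, 19, 4, -6] (no swap needed)
Insert -14:
  append -14 at index 5 → [20, 18, 19, 4, -6, -14] (no swap needed)
Insert -7:
  append -7 at index 6 → [20, 18, 19, 4, -6, -14, -7] (no swap needed)
Insert 0:
  append 0 at index 7 → [20, 18, 19, 4, -6, -14, -7, 0] (no swap needed)
Insert -1:
  append -1 at index 8 → [20, 18, 19, 4, -6, -14, -7, 0, -1] (no swap needed)

[20, 18, 19, 4, -6, -14, -7, 0, -1]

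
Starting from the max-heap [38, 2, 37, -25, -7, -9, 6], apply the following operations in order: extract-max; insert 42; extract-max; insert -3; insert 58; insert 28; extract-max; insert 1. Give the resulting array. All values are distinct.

[37, 28, 6, 2, -7, -9, -3, -25, 1]

extract-max → returns 38:
  remove root 38; move last element 6 to root → [6, 2, 37, -25, -7, -9]
  6 vs larger child 37 at index 2, swap → [37, 2, 6, -25, -7, -9]
insert 42:
  append 42 at index 6 → [37, 2, 6, -25, -7, -9, 42]
  42 > parent 6 at index 2, swap → [37, 2, 42, -25, -7, -9, 6]
  42 > parent 37 at index 0, swap → [42, 2, 37, -25, -7, -9, 6]
extract-max → returns 42:
  remove root 42; move last element 6 to root → [6, 2, 37, -25, -7, -9]
  6 vs larger child 37 at index 2, swap → [37, 2, 6, -25, -7, -9]
insert -3:
  append -3 at index 6 → [37, 2, 6, -25, -7, -9, -3] (no swap needed)
insert 58:
  append 58 at index 7 → [37, 2, 6, -25, -7, -9, -3, 58]
  58 > parent -25 at index 3, swap → [37, 2, 6, 58, -7, -9, -3, -25]
  58 > parent 2 at index 1, swap → [37, 58, 6, 2, -7, -9, -3, -25]
  58 > parent 37 at index 0, swap → [58, 37, 6, 2, -7, -9, -3, -25]
insert 28:
  append 28 at index 8 → [58, 37, 6, 2, -7, -9, -3, -25, 28]
  28 > parent 2 at index 3, swap → [58, 37, 6, 28, -7, -9, -3, -25, 2]
extract-max → returns 58:
  remove root 58; move last element 2 to root → [2, 37, 6, 28, -7, -9, -3, -25]
  2 vs larger child 37 at index 1, swap → [37, 2, 6, 28, -7, -9, -3, -25]
  2 vs larger child 28 at index 3, swap → [37, 28, 6, 2, -7, -9, -3, -25]
insert 1:
  append 1 at index 8 → [37, 28, 6, 2, -7, -9, -3, -25, 1] (no swap needed)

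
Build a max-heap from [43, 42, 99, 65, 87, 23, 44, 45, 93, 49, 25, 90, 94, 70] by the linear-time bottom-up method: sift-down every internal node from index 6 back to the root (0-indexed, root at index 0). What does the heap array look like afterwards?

[99, 93, 94, 65, 87, 90, 70, 45, 42, 49, 25, 43, 23, 44]

sift down from index 6:
  44 vs only child 70 at index 13, swap → [43, 42, 99, 65, 87, 23, 70, 45, 93, 49, 25, 90, 94, 44]
sift down from index 5:
  23 vs larger child 94 at index 12, swap → [43, 42, 99, 65, 87, 94, 70, 45, 93, 49, 25, 90, 23, 44]
sift down from index 4: already satisfies heap property
sift down from index 3:
  65 vs larger child 93 at index 8, swap → [43, 42, 99, 93, 87, 94, 70, 45, 65, 49, 25, 90, 23, 44]
sift down from index 2: already satisfies heap property
sift down from index 1:
  42 vs larger child 93 at index 3, swap → [43, 93, 99, 42, 87, 94, 70, 45, 65, 49, 25, 90, 23, 44]
  42 vs larger child 65 at index 8, swap → [43, 93, 99, 65, 87, 94, 70, 45, 42, 49, 25, 90, 23, 44]
sift down from index 0:
  43 vs larger child 99 at index 2, swap → [99, 93, 43, 65, 87, 94, 70, 45, 42, 49, 25, 90, 23, 44]
  43 vs larger child 94 at index 5, swap → [99, 93, 94, 65, 87, 43, 70, 45, 42, 49, 25, 90, 23, 44]
  43 vs larger child 90 at index 11, swap → [99, 93, 94, 65, 87, 90, 70, 45, 42, 49, 25, 43, 23, 44]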